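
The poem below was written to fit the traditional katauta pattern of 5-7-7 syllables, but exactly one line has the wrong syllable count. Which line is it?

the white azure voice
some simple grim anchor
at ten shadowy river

Line 1: the (1), white (1), azure (2), voice (1) → 5 ✓
Line 2: some (1), simple (2), grim (1), anchor (2) → 6 (expected 7)
Line 3: at (1), ten (1), shadowy (3), river (2) → 7 ✓

Line 2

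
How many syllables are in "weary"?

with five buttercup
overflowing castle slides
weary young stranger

2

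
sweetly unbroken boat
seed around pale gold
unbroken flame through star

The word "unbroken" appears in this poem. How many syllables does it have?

3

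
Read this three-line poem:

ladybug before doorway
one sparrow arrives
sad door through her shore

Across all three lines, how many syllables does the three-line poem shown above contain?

17

Line 1: "ladybug before doorway": 3+2+2 = 7
Line 2: "one sparrow arrives": 1+2+2 = 5
Line 3: "sad door through her shore": 1+1+1+1+1 = 5
Total: 7 + 5 + 5 = 17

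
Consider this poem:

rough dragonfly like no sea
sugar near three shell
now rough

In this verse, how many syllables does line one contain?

Line one: rough(1) + dragonfly(3) + like(1) + no(1) + sea(1) = 7

7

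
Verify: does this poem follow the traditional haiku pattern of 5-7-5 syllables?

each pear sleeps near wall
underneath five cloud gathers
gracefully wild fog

Line 1: "each pear sleeps near wall": 1+1+1+1+1 = 5 ✓
Line 2: "underneath five cloud gathers": 3+1+1+2 = 7 ✓
Line 3: "gracefully wild fog": 3+1+1 = 5 ✓

Yes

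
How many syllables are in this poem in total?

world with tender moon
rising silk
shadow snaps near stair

Line 1: "world with tender moon": 1+1+2+1 = 5
Line 2: "rising silk": 2+1 = 3
Line 3: "shadow snaps near stair": 2+1+1+1 = 5
Total: 5 + 3 + 5 = 13

13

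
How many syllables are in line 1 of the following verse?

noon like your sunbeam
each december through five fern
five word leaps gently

5

Line 1: "noon like your sunbeam": 1+1+1+2 = 5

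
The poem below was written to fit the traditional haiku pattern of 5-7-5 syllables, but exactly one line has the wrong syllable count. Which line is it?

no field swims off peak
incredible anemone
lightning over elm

The second line

Line 1: no(1) + field(1) + swims(1) + off(1) + peak(1) = 5 ✓
Line 2: incredible(4) + anemone(4) = 8 (expected 7)
Line 3: lightning(2) + over(2) + elm(1) = 5 ✓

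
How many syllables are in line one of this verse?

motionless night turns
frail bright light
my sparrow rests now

Line one: motionless (3), night (1), turns (1) → 5

5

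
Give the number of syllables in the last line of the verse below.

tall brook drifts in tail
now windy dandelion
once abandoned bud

The last line: once(1) + abandoned(3) + bud(1) = 5

5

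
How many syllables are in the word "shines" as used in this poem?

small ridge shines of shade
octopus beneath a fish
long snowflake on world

1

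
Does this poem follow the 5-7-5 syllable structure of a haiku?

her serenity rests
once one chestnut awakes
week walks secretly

Line 1: "her serenity rests": 1+4+1 = 6 (expected 5)
Line 2: "once one chestnut awakes": 1+1+2+2 = 6 (expected 7)
Line 3: "week walks secretly": 1+1+3 = 5 ✓

No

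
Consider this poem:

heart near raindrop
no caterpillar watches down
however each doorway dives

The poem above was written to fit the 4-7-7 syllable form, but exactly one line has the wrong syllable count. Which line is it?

Line 1: heart(1) + near(1) + raindrop(2) = 4 ✓
Line 2: no(1) + caterpillar(4) + watches(2) + down(1) = 8 (expected 7)
Line 3: however(3) + each(1) + doorway(2) + dives(1) = 7 ✓

Line 2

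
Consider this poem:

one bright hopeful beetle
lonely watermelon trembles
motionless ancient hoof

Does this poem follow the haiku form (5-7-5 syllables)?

No

Line 1: one (1), bright (1), hopeful (2), beetle (2) → 6 (expected 5)
Line 2: lonely (2), watermelon (4), trembles (2) → 8 (expected 7)
Line 3: motionless (3), ancient (2), hoof (1) → 6 (expected 5)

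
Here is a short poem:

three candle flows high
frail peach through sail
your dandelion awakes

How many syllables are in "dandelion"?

4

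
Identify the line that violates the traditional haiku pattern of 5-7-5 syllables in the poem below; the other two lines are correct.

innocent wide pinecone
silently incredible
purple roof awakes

Line 1

Line 1: "innocent wide pinecone": 3+1+2 = 6 (expected 5)
Line 2: "silently incredible": 3+4 = 7 ✓
Line 3: "purple roof awakes": 2+1+2 = 5 ✓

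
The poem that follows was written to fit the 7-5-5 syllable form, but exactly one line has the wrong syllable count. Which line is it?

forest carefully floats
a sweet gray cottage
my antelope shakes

Line 1: "forest carefully floats": 2+3+1 = 6 (expected 7)
Line 2: "a sweet gray cottage": 1+1+1+2 = 5 ✓
Line 3: "my antelope shakes": 1+3+1 = 5 ✓

The first line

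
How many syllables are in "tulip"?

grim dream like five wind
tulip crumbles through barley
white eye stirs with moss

"tulip" has 2 syllables.

2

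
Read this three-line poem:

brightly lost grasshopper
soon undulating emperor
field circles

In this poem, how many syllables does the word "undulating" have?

4

"undulating" has 4 syllables.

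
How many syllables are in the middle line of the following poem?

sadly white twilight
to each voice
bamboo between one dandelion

The middle line: to (1), each (1), voice (1) → 3

3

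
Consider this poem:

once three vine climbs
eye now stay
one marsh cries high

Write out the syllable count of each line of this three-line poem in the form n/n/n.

Line 1: "once three vine climbs": 1+1+1+1 = 4
Line 2: "eye now stay": 1+1+1 = 3
Line 3: "one marsh cries high": 1+1+1+1 = 4

4/3/4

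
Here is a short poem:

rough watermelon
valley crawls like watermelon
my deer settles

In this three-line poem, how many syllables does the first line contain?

5

The first line: "rough watermelon": 1+4 = 5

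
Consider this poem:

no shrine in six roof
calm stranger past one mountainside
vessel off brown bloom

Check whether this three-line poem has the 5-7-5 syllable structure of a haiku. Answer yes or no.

No

Line 1: "no shrine in six roof": 1+1+1+1+1 = 5 ✓
Line 2: "calm stranger past one mountainside": 1+2+1+1+3 = 8 (expected 7)
Line 3: "vessel off brown bloom": 2+1+1+1 = 5 ✓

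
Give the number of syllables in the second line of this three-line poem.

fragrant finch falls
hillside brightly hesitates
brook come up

The second line: "hillside brightly hesitates": 2+2+3 = 7

7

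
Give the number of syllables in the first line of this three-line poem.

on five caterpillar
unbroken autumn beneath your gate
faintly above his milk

The first line: on(1) + five(1) + caterpillar(4) = 6

6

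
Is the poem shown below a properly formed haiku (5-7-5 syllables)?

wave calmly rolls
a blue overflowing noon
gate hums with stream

Line 1: wave(1) + calmly(2) + rolls(1) = 4 (expected 5)
Line 2: a(1) + blue(1) + overflowing(4) + noon(1) = 7 ✓
Line 3: gate(1) + hums(1) + with(1) + stream(1) = 4 (expected 5)

No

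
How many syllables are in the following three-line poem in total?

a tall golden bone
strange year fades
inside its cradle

13

Line 1: "a tall golden bone": 1+1+2+1 = 5
Line 2: "strange year fades": 1+1+1 = 3
Line 3: "inside its cradle": 2+1+2 = 5
Total: 5 + 3 + 5 = 13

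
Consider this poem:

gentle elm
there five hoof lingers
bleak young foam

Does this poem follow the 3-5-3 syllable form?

Line 1: "gentle elm": 2+1 = 3 ✓
Line 2: "there five hoof lingers": 1+1+1+2 = 5 ✓
Line 3: "bleak young foam": 1+1+1 = 3 ✓

Yes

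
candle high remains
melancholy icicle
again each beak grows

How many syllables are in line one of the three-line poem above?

Line one: candle(2) + high(1) + remains(2) = 5

5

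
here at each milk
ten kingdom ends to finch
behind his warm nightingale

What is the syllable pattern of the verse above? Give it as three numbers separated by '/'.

4/6/7

Line 1: here(1) + at(1) + each(1) + milk(1) = 4
Line 2: ten(1) + kingdom(2) + ends(1) + to(1) + finch(1) = 6
Line 3: behind(2) + his(1) + warm(1) + nightingale(3) = 7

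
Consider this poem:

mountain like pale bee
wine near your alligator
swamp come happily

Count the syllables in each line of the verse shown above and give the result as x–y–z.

Line 1: "mountain like pale bee": 2+1+1+1 = 5
Line 2: "wine near your alligator": 1+1+1+4 = 7
Line 3: "swamp come happily": 1+1+3 = 5

5–7–5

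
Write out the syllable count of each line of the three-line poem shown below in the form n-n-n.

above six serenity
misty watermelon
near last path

7-6-3

Line 1: above (2), six (1), serenity (4) → 7
Line 2: misty (2), watermelon (4) → 6
Line 3: near (1), last (1), path (1) → 3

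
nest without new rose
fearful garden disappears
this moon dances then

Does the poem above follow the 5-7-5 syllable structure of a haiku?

Line 1: nest(1) + without(2) + new(1) + rose(1) = 5 ✓
Line 2: fearful(2) + garden(2) + disappears(3) = 7 ✓
Line 3: this(1) + moon(1) + dances(2) + then(1) = 5 ✓

Yes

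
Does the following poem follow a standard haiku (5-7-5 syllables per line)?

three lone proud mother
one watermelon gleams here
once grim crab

Line 1: "three lone proud mother": 1+1+1+2 = 5 ✓
Line 2: "one watermelon gleams here": 1+4+1+1 = 7 ✓
Line 3: "once grim crab": 1+1+1 = 3 (expected 5)

No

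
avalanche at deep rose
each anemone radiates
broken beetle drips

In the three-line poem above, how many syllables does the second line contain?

8

The second line: each (1), anemone (4), radiates (3) → 8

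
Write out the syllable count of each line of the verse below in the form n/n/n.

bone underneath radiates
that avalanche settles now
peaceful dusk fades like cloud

Line 1: "bone underneath radiates": 1+3+3 = 7
Line 2: "that avalanche settles now": 1+3+2+1 = 7
Line 3: "peaceful dusk fades like cloud": 2+1+1+1+1 = 6

7/7/6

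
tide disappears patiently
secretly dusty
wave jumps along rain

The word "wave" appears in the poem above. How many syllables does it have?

"wave" has 1 syllable.

1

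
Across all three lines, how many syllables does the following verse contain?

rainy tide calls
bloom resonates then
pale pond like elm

Line 1: rainy(2) + tide(1) + calls(1) = 4
Line 2: bloom(1) + resonates(3) + then(1) = 5
Line 3: pale(1) + pond(1) + like(1) + elm(1) = 4
Total: 4 + 5 + 4 = 13

13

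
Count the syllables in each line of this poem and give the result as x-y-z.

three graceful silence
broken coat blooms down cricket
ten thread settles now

Line 1: three(1) + graceful(2) + silence(2) = 5
Line 2: broken(2) + coat(1) + blooms(1) + down(1) + cricket(2) = 7
Line 3: ten(1) + thread(1) + settles(2) + now(1) = 5

5-7-5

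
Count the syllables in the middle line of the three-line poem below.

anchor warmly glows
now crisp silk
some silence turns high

3

The middle line: "now crisp silk": 1+1+1 = 3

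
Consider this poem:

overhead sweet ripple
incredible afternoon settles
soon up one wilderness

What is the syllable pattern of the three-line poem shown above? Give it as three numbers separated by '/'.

6/9/6

Line 1: overhead(3) + sweet(1) + ripple(2) = 6
Line 2: incredible(4) + afternoon(3) + settles(2) = 9
Line 3: soon(1) + up(1) + one(1) + wilderness(3) = 6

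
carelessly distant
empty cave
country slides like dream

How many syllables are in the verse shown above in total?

Line 1: "carelessly distant": 3+2 = 5
Line 2: "empty cave": 2+1 = 3
Line 3: "country slides like dream": 2+1+1+1 = 5
Total: 5 + 3 + 5 = 13

13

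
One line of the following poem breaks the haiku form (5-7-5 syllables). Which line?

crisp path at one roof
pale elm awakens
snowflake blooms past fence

Line 1: crisp (1), path (1), at (1), one (1), roof (1) → 5 ✓
Line 2: pale (1), elm (1), awakens (3) → 5 (expected 7)
Line 3: snowflake (2), blooms (1), past (1), fence (1) → 5 ✓

Line 2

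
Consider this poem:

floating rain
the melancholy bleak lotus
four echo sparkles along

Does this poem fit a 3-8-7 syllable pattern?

Line 1: floating(2) + rain(1) = 3 ✓
Line 2: the(1) + melancholy(4) + bleak(1) + lotus(2) = 8 ✓
Line 3: four(1) + echo(2) + sparkles(2) + along(2) = 7 ✓

Yes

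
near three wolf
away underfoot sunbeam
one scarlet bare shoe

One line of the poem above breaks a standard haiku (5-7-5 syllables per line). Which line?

The first line

Line 1: near(1) + three(1) + wolf(1) = 3 (expected 5)
Line 2: away(2) + underfoot(3) + sunbeam(2) = 7 ✓
Line 3: one(1) + scarlet(2) + bare(1) + shoe(1) = 5 ✓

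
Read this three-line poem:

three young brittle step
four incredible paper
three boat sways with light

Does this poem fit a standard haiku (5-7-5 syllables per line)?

Line 1: three (1), young (1), brittle (2), step (1) → 5 ✓
Line 2: four (1), incredible (4), paper (2) → 7 ✓
Line 3: three (1), boat (1), sways (1), with (1), light (1) → 5 ✓

Yes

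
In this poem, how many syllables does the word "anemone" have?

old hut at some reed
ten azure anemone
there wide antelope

"anemone" has 4 syllables.

4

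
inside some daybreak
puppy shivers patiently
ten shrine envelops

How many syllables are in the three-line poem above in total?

17

Line 1: inside (2), some (1), daybreak (2) → 5
Line 2: puppy (2), shivers (2), patiently (3) → 7
Line 3: ten (1), shrine (1), envelops (3) → 5
Total: 5 + 7 + 5 = 17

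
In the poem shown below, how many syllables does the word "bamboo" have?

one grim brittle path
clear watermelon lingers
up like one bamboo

2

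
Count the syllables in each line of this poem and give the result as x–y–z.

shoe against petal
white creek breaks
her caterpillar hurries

Line 1: shoe(1) + against(2) + petal(2) = 5
Line 2: white(1) + creek(1) + breaks(1) = 3
Line 3: her(1) + caterpillar(4) + hurries(2) = 7

5–3–7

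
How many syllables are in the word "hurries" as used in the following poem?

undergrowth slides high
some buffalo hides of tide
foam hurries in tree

2

"hurries" has 2 syllables.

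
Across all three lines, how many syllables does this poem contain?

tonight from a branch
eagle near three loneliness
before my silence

Line 1: "tonight from a branch": 2+1+1+1 = 5
Line 2: "eagle near three loneliness": 2+1+1+3 = 7
Line 3: "before my silence": 2+1+2 = 5
Total: 5 + 7 + 5 = 17

17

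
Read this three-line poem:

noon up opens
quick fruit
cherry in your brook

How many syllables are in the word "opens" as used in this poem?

2

"opens" has 2 syllables.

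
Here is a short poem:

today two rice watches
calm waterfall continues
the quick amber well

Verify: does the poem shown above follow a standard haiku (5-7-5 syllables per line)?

No

Line 1: "today two rice watches": 2+1+1+2 = 6 (expected 5)
Line 2: "calm waterfall continues": 1+3+3 = 7 ✓
Line 3: "the quick amber well": 1+1+2+1 = 5 ✓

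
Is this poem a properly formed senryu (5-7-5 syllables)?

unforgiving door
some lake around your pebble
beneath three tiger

Line 1: unforgiving (4), door (1) → 5 ✓
Line 2: some (1), lake (1), around (2), your (1), pebble (2) → 7 ✓
Line 3: beneath (2), three (1), tiger (2) → 5 ✓

Yes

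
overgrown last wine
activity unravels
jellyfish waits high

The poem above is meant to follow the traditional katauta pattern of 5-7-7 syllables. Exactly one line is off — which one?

Line 1: overgrown (3), last (1), wine (1) → 5 ✓
Line 2: activity (4), unravels (3) → 7 ✓
Line 3: jellyfish (3), waits (1), high (1) → 5 (expected 7)

Line 3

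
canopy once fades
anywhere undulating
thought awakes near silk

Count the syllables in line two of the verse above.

Line two: anywhere(3) + undulating(4) = 7

7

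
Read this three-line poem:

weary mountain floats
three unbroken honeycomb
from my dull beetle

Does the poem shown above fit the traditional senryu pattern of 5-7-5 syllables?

Yes

Line 1: "weary mountain floats": 2+2+1 = 5 ✓
Line 2: "three unbroken honeycomb": 1+3+3 = 7 ✓
Line 3: "from my dull beetle": 1+1+1+2 = 5 ✓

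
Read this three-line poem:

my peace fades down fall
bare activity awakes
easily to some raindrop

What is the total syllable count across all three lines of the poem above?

Line 1: my (1), peace (1), fades (1), down (1), fall (1) → 5
Line 2: bare (1), activity (4), awakes (2) → 7
Line 3: easily (3), to (1), some (1), raindrop (2) → 7
Total: 5 + 7 + 7 = 19

19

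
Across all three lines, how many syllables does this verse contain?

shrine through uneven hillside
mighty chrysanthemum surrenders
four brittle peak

20

Line 1: shrine(1) + through(1) + uneven(3) + hillside(2) = 7
Line 2: mighty(2) + chrysanthemum(4) + surrenders(3) = 9
Line 3: four(1) + brittle(2) + peak(1) = 4
Total: 7 + 9 + 4 = 20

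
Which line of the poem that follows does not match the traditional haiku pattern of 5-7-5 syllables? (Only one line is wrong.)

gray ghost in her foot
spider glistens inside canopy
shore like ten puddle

The second line

Line 1: "gray ghost in her foot": 1+1+1+1+1 = 5 ✓
Line 2: "spider glistens inside canopy": 2+2+2+3 = 9 (expected 7)
Line 3: "shore like ten puddle": 1+1+1+2 = 5 ✓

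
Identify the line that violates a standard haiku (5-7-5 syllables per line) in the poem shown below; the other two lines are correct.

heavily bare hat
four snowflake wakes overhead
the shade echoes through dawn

Line 1: heavily(3) + bare(1) + hat(1) = 5 ✓
Line 2: four(1) + snowflake(2) + wakes(1) + overhead(3) = 7 ✓
Line 3: the(1) + shade(1) + echoes(2) + through(1) + dawn(1) = 6 (expected 5)

Line 3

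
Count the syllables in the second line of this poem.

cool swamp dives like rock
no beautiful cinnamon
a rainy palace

7

The second line: no (1), beautiful (3), cinnamon (3) → 7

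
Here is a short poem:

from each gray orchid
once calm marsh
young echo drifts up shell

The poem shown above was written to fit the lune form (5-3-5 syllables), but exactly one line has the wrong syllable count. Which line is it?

The third line

Line 1: from (1), each (1), gray (1), orchid (2) → 5 ✓
Line 2: once (1), calm (1), marsh (1) → 3 ✓
Line 3: young (1), echo (2), drifts (1), up (1), shell (1) → 6 (expected 5)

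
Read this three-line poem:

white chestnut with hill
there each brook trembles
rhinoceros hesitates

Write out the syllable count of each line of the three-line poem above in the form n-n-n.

5-5-7

Line 1: white (1), chestnut (2), with (1), hill (1) → 5
Line 2: there (1), each (1), brook (1), trembles (2) → 5
Line 3: rhinoceros (4), hesitates (3) → 7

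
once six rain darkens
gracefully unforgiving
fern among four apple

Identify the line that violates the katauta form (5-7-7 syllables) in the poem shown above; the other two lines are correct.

Line 3

Line 1: once(1) + six(1) + rain(1) + darkens(2) = 5 ✓
Line 2: gracefully(3) + unforgiving(4) = 7 ✓
Line 3: fern(1) + among(2) + four(1) + apple(2) = 6 (expected 7)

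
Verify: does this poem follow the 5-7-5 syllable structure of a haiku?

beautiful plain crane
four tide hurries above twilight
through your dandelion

No

Line 1: beautiful(3) + plain(1) + crane(1) = 5 ✓
Line 2: four(1) + tide(1) + hurries(2) + above(2) + twilight(2) = 8 (expected 7)
Line 3: through(1) + your(1) + dandelion(4) = 6 (expected 5)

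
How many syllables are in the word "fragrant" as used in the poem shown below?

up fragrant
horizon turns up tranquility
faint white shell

2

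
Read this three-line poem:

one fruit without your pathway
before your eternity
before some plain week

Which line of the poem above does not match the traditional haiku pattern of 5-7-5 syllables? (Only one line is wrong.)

The first line

Line 1: "one fruit without your pathway": 1+1+2+1+2 = 7 (expected 5)
Line 2: "before your eternity": 2+1+4 = 7 ✓
Line 3: "before some plain week": 2+1+1+1 = 5 ✓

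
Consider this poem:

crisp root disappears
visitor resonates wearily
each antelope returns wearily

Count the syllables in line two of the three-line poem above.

9

Line two: visitor (3), resonates (3), wearily (3) → 9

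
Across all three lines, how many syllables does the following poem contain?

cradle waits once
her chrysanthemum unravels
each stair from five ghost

Line 1: cradle(2) + waits(1) + once(1) = 4
Line 2: her(1) + chrysanthemum(4) + unravels(3) = 8
Line 3: each(1) + stair(1) + from(1) + five(1) + ghost(1) = 5
Total: 4 + 8 + 5 = 17

17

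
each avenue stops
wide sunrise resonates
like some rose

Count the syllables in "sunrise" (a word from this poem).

2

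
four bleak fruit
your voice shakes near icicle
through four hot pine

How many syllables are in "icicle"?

3

"icicle" has 3 syllables.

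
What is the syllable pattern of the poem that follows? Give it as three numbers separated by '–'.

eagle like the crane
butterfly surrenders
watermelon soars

5–6–5

Line 1: eagle(2) + like(1) + the(1) + crane(1) = 5
Line 2: butterfly(3) + surrenders(3) = 6
Line 3: watermelon(4) + soars(1) = 5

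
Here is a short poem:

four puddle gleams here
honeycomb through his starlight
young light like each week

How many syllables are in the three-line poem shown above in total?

Line 1: four (1), puddle (2), gleams (1), here (1) → 5
Line 2: honeycomb (3), through (1), his (1), starlight (2) → 7
Line 3: young (1), light (1), like (1), each (1), week (1) → 5
Total: 5 + 7 + 5 = 17

17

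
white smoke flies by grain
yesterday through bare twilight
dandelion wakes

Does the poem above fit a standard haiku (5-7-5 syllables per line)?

Line 1: white(1) + smoke(1) + flies(1) + by(1) + grain(1) = 5 ✓
Line 2: yesterday(3) + through(1) + bare(1) + twilight(2) = 7 ✓
Line 3: dandelion(4) + wakes(1) = 5 ✓

Yes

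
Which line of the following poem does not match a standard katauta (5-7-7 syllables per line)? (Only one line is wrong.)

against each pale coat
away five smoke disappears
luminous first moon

Line 1: against(2) + each(1) + pale(1) + coat(1) = 5 ✓
Line 2: away(2) + five(1) + smoke(1) + disappears(3) = 7 ✓
Line 3: luminous(3) + first(1) + moon(1) = 5 (expected 7)

Line 3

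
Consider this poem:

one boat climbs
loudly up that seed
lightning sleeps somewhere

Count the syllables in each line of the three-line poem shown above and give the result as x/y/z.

Line 1: one (1), boat (1), climbs (1) → 3
Line 2: loudly (2), up (1), that (1), seed (1) → 5
Line 3: lightning (2), sleeps (1), somewhere (2) → 5

3/5/5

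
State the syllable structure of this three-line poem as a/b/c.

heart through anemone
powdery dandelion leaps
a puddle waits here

Line 1: heart(1) + through(1) + anemone(4) = 6
Line 2: powdery(3) + dandelion(4) + leaps(1) = 8
Line 3: a(1) + puddle(2) + waits(1) + here(1) = 5

6/8/5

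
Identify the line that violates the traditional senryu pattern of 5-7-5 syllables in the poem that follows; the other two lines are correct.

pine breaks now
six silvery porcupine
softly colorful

Line 1

Line 1: "pine breaks now": 1+1+1 = 3 (expected 5)
Line 2: "six silvery porcupine": 1+3+3 = 7 ✓
Line 3: "softly colorful": 2+3 = 5 ✓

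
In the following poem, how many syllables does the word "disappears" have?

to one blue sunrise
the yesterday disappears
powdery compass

3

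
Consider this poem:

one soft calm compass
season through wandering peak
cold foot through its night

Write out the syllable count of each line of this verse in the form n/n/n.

5/7/5

Line 1: "one soft calm compass": 1+1+1+2 = 5
Line 2: "season through wandering peak": 2+1+3+1 = 7
Line 3: "cold foot through its night": 1+1+1+1+1 = 5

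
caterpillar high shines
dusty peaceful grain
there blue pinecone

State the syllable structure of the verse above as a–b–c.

6–5–4

Line 1: "caterpillar high shines": 4+1+1 = 6
Line 2: "dusty peaceful grain": 2+2+1 = 5
Line 3: "there blue pinecone": 1+1+2 = 4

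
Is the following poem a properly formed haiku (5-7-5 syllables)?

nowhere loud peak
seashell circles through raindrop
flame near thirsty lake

No

Line 1: nowhere (2), loud (1), peak (1) → 4 (expected 5)
Line 2: seashell (2), circles (2), through (1), raindrop (2) → 7 ✓
Line 3: flame (1), near (1), thirsty (2), lake (1) → 5 ✓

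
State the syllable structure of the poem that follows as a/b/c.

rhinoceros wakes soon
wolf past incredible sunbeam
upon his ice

Line 1: "rhinoceros wakes soon": 4+1+1 = 6
Line 2: "wolf past incredible sunbeam": 1+1+4+2 = 8
Line 3: "upon his ice": 2+1+1 = 4

6/8/4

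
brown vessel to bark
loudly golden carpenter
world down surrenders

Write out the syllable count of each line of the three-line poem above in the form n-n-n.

5-7-5

Line 1: "brown vessel to bark": 1+2+1+1 = 5
Line 2: "loudly golden carpenter": 2+2+3 = 7
Line 3: "world down surrenders": 1+1+3 = 5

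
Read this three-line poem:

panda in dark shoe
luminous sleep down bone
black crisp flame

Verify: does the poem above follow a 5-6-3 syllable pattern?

Yes

Line 1: panda (2), in (1), dark (1), shoe (1) → 5 ✓
Line 2: luminous (3), sleep (1), down (1), bone (1) → 6 ✓
Line 3: black (1), crisp (1), flame (1) → 3 ✓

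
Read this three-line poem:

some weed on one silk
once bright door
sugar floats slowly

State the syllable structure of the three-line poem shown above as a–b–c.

5–3–5

Line 1: some(1) + weed(1) + on(1) + one(1) + silk(1) = 5
Line 2: once(1) + bright(1) + door(1) = 3
Line 3: sugar(2) + floats(1) + slowly(2) = 5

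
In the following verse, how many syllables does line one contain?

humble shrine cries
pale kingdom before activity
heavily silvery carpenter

Line one: "humble shrine cries": 2+1+1 = 4

4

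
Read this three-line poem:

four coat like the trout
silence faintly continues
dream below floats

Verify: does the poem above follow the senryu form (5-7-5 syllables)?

No

Line 1: "four coat like the trout": 1+1+1+1+1 = 5 ✓
Line 2: "silence faintly continues": 2+2+3 = 7 ✓
Line 3: "dream below floats": 1+2+1 = 4 (expected 5)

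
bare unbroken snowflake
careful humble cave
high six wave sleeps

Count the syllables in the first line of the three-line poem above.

6

The first line: bare (1), unbroken (3), snowflake (2) → 6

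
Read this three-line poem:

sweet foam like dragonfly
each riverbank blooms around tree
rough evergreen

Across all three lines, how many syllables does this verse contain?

Line 1: sweet (1), foam (1), like (1), dragonfly (3) → 6
Line 2: each (1), riverbank (3), blooms (1), around (2), tree (1) → 8
Line 3: rough (1), evergreen (3) → 4
Total: 6 + 8 + 4 = 18

18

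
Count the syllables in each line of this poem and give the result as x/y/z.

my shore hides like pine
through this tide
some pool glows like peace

5/3/5

Line 1: "my shore hides like pine": 1+1+1+1+1 = 5
Line 2: "through this tide": 1+1+1 = 3
Line 3: "some pool glows like peace": 1+1+1+1+1 = 5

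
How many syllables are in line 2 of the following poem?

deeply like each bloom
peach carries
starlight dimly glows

3

Line 2: peach (1), carries (2) → 3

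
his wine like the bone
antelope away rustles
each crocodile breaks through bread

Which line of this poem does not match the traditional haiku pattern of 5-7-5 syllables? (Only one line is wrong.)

Line 3

Line 1: his (1), wine (1), like (1), the (1), bone (1) → 5 ✓
Line 2: antelope (3), away (2), rustles (2) → 7 ✓
Line 3: each (1), crocodile (3), breaks (1), through (1), bread (1) → 7 (expected 5)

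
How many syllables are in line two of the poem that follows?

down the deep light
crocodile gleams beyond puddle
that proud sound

8

Line two: crocodile (3), gleams (1), beyond (2), puddle (2) → 8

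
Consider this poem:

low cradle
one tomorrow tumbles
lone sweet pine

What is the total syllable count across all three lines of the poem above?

12

Line 1: "low cradle": 1+2 = 3
Line 2: "one tomorrow tumbles": 1+3+2 = 6
Line 3: "lone sweet pine": 1+1+1 = 3
Total: 3 + 6 + 3 = 12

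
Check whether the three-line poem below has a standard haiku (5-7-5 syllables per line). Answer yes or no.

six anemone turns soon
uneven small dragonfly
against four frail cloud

No

Line 1: "six anemone turns soon": 1+4+1+1 = 7 (expected 5)
Line 2: "uneven small dragonfly": 3+1+3 = 7 ✓
Line 3: "against four frail cloud": 2+1+1+1 = 5 ✓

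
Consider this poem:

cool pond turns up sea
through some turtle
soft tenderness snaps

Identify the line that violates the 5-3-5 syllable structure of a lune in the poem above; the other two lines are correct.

Line 1: "cool pond turns up sea": 1+1+1+1+1 = 5 ✓
Line 2: "through some turtle": 1+1+2 = 4 (expected 3)
Line 3: "soft tenderness snaps": 1+3+1 = 5 ✓

Line 2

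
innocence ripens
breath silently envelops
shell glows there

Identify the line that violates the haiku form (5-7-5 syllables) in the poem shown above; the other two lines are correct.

The third line

Line 1: innocence(3) + ripens(2) = 5 ✓
Line 2: breath(1) + silently(3) + envelops(3) = 7 ✓
Line 3: shell(1) + glows(1) + there(1) = 3 (expected 5)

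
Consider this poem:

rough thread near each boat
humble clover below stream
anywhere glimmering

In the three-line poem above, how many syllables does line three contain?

Line three: anywhere (3), glimmering (3) → 6

6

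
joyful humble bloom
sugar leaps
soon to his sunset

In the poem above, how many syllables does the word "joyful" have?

2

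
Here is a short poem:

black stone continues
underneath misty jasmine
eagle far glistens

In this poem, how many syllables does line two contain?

Line two: "underneath misty jasmine": 3+2+2 = 7

7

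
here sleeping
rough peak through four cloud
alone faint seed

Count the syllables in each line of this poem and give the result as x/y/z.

Line 1: here (1), sleeping (2) → 3
Line 2: rough (1), peak (1), through (1), four (1), cloud (1) → 5
Line 3: alone (2), faint (1), seed (1) → 4

3/5/4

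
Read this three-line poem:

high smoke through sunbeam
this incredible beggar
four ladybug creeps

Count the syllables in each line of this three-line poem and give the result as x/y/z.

5/7/5

Line 1: high(1) + smoke(1) + through(1) + sunbeam(2) = 5
Line 2: this(1) + incredible(4) + beggar(2) = 7
Line 3: four(1) + ladybug(3) + creeps(1) = 5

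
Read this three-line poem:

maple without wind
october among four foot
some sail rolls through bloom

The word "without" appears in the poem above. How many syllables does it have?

2

"without" has 2 syllables.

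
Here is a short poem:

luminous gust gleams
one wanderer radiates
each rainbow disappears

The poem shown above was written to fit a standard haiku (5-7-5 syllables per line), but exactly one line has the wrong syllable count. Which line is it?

Line 1: luminous(3) + gust(1) + gleams(1) = 5 ✓
Line 2: one(1) + wanderer(3) + radiates(3) = 7 ✓
Line 3: each(1) + rainbow(2) + disappears(3) = 6 (expected 5)

Line 3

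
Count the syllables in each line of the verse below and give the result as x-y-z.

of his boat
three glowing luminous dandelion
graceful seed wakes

3-10-4

Line 1: "of his boat": 1+1+1 = 3
Line 2: "three glowing luminous dandelion": 1+2+3+4 = 10
Line 3: "graceful seed wakes": 2+1+1 = 4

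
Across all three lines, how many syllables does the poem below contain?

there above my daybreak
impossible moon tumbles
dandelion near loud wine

Line 1: "there above my daybreak": 1+2+1+2 = 6
Line 2: "impossible moon tumbles": 4+1+2 = 7
Line 3: "dandelion near loud wine": 4+1+1+1 = 7
Total: 6 + 7 + 7 = 20

20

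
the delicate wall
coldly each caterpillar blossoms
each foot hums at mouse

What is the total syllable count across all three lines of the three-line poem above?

Line 1: the (1), delicate (3), wall (1) → 5
Line 2: coldly (2), each (1), caterpillar (4), blossoms (2) → 9
Line 3: each (1), foot (1), hums (1), at (1), mouse (1) → 5
Total: 5 + 9 + 5 = 19

19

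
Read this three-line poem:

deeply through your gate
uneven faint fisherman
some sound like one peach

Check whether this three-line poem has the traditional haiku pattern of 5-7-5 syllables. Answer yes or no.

Line 1: "deeply through your gate": 2+1+1+1 = 5 ✓
Line 2: "uneven faint fisherman": 3+1+3 = 7 ✓
Line 3: "some sound like one peach": 1+1+1+1+1 = 5 ✓

Yes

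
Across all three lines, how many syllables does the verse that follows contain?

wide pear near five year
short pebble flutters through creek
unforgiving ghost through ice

Line 1: wide(1) + pear(1) + near(1) + five(1) + year(1) = 5
Line 2: short(1) + pebble(2) + flutters(2) + through(1) + creek(1) = 7
Line 3: unforgiving(4) + ghost(1) + through(1) + ice(1) = 7
Total: 5 + 7 + 7 = 19

19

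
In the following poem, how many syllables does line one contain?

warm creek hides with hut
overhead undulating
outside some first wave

Line one: warm (1), creek (1), hides (1), with (1), hut (1) → 5

5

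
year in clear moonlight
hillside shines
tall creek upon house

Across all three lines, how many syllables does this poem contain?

13

Line 1: year (1), in (1), clear (1), moonlight (2) → 5
Line 2: hillside (2), shines (1) → 3
Line 3: tall (1), creek (1), upon (2), house (1) → 5
Total: 5 + 3 + 5 = 13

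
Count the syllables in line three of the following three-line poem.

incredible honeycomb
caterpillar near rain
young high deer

3

Line three: "young high deer": 1+1+1 = 3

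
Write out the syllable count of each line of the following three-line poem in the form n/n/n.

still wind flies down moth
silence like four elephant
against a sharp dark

Line 1: "still wind flies down moth": 1+1+1+1+1 = 5
Line 2: "silence like four elephant": 2+1+1+3 = 7
Line 3: "against a sharp dark": 2+1+1+1 = 5

5/7/5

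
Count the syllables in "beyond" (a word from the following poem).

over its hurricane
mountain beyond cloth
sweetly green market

2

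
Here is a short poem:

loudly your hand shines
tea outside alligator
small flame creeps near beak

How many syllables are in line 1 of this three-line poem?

Line 1: loudly (2), your (1), hand (1), shines (1) → 5

5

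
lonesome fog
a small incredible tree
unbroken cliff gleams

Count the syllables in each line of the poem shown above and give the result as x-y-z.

Line 1: lonesome (2), fog (1) → 3
Line 2: a (1), small (1), incredible (4), tree (1) → 7
Line 3: unbroken (3), cliff (1), gleams (1) → 5

3-7-5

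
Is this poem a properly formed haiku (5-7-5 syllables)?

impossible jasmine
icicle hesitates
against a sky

No

Line 1: impossible(4) + jasmine(2) = 6 (expected 5)
Line 2: icicle(3) + hesitates(3) = 6 (expected 7)
Line 3: against(2) + a(1) + sky(1) = 4 (expected 5)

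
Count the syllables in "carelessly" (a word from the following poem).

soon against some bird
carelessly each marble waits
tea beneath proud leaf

3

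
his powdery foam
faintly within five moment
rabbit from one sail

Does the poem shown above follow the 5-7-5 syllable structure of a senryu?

Line 1: "his powdery foam": 1+3+1 = 5 ✓
Line 2: "faintly within five moment": 2+2+1+2 = 7 ✓
Line 3: "rabbit from one sail": 2+1+1+1 = 5 ✓

Yes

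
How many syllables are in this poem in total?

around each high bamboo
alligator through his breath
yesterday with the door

19

Line 1: "around each high bamboo": 2+1+1+2 = 6
Line 2: "alligator through his breath": 4+1+1+1 = 7
Line 3: "yesterday with the door": 3+1+1+1 = 6
Total: 6 + 7 + 6 = 19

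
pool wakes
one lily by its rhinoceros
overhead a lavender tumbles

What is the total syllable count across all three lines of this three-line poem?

Line 1: pool (1), wakes (1) → 2
Line 2: one (1), lily (2), by (1), its (1), rhinoceros (4) → 9
Line 3: overhead (3), a (1), lavender (3), tumbles (2) → 9
Total: 2 + 9 + 9 = 20

20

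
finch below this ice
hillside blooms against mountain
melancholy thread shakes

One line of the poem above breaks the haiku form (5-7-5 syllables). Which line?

The third line

Line 1: "finch below this ice": 1+2+1+1 = 5 ✓
Line 2: "hillside blooms against mountain": 2+1+2+2 = 7 ✓
Line 3: "melancholy thread shakes": 4+1+1 = 6 (expected 5)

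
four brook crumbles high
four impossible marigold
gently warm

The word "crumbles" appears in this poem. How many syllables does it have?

2

"crumbles" has 2 syllables.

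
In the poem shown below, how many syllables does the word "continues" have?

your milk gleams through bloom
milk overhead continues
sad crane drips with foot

3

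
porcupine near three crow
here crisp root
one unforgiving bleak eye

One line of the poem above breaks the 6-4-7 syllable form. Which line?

Line 1: "porcupine near three crow": 3+1+1+1 = 6 ✓
Line 2: "here crisp root": 1+1+1 = 3 (expected 4)
Line 3: "one unforgiving bleak eye": 1+4+1+1 = 7 ✓

Line 2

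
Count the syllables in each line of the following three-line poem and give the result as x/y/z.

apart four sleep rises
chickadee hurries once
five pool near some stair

Line 1: apart (2), four (1), sleep (1), rises (2) → 6
Line 2: chickadee (3), hurries (2), once (1) → 6
Line 3: five (1), pool (1), near (1), some (1), stair (1) → 5

6/6/5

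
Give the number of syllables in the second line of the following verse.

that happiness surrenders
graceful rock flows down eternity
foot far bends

The second line: "graceful rock flows down eternity": 2+1+1+1+4 = 9

9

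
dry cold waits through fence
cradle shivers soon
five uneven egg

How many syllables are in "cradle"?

2

"cradle" has 2 syllables.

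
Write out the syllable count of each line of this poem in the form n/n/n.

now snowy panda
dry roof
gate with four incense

5/2/5

Line 1: "now snowy panda": 1+2+2 = 5
Line 2: "dry roof": 1+1 = 2
Line 3: "gate with four incense": 1+1+1+2 = 5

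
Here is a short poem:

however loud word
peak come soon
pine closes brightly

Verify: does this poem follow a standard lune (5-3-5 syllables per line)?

Line 1: however(3) + loud(1) + word(1) = 5 ✓
Line 2: peak(1) + come(1) + soon(1) = 3 ✓
Line 3: pine(1) + closes(2) + brightly(2) = 5 ✓

Yes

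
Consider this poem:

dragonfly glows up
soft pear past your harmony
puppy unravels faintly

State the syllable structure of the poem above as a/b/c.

5/7/7

Line 1: "dragonfly glows up": 3+1+1 = 5
Line 2: "soft pear past your harmony": 1+1+1+1+3 = 7
Line 3: "puppy unravels faintly": 2+3+2 = 7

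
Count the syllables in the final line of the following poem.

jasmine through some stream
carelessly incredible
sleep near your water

The final line: "sleep near your water": 1+1+1+2 = 5

5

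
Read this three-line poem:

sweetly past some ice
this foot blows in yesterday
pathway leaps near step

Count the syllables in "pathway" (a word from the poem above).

"pathway" has 2 syllables.

2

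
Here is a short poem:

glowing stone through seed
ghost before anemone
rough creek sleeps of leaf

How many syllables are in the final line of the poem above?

5

The final line: rough(1) + creek(1) + sleeps(1) + of(1) + leaf(1) = 5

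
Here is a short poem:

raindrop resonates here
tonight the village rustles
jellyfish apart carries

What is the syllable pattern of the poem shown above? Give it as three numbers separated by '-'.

6-7-7

Line 1: "raindrop resonates here": 2+3+1 = 6
Line 2: "tonight the village rustles": 2+1+2+2 = 7
Line 3: "jellyfish apart carries": 3+2+2 = 7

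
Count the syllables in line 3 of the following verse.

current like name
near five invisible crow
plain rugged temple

5

Line 3: plain (1), rugged (2), temple (2) → 5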